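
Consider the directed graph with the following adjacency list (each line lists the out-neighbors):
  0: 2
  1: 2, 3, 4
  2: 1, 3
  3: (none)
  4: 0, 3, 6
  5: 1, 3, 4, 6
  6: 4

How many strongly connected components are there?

{0, 1, 2, 4, 6} are all mutually reachable — one SCC of size 5.
{3} is an SCC by itself.
{5} is an SCC by itself.
That gives 3 strongly connected components.

3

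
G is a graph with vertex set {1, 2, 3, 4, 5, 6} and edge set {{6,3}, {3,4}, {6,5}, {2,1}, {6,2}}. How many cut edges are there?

removing 2-1 disconnects 2 from 1; removing 5-6 disconnects 5 from 6; removing 4-3 disconnects 4 from 3; removing 6-3 disconnects 6 from 3 — these are bridges.
In total 5 edges are bridges.

5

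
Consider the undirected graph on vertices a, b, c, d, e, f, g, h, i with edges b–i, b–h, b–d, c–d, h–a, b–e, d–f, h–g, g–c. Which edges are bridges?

a-h, b-e, b-i, d-f

The edges on the cycle b-h-g-c-d-b are not bridges since each lies on that cycle.
But removing h–a disconnects h from a; removing d–f disconnects d from f; removing b–i disconnects b from i; removing b–e disconnects b from e — these are bridges.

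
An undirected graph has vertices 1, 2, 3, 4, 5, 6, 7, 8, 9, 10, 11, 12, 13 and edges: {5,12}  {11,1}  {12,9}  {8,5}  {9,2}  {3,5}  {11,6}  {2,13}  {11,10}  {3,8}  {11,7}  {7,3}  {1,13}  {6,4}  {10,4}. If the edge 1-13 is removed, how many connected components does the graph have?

1 and 13 are still connected via 1-11-7-3-5-12-9-2-13, so the component count stays at 1.

1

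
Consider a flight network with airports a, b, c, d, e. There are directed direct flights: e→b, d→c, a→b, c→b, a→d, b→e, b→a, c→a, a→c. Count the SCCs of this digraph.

1

{a, b, c, d, e} are all mutually reachable — one SCC of size 5.
That gives 1 strongly connected component.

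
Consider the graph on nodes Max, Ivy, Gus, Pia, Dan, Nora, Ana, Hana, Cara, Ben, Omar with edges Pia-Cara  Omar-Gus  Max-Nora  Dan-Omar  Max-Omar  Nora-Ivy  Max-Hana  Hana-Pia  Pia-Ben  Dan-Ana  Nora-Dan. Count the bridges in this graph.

The edges on the cycle Max-Nora-Dan-Omar-Max are not bridges since each lies on that cycle.
But removing Hana-Pia disconnects Hana from Pia; removing Nora-Ivy disconnects Nora from Ivy; removing Pia-Cara disconnects Pia from Cara; removing Dan-Ana disconnects Dan from Ana — these are bridges.
In total 7 edges are bridges.

7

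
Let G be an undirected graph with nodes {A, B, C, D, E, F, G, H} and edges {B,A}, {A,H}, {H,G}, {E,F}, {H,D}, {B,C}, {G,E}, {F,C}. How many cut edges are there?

The edges on the cycle B-A-H-G-E-F-C-B are not bridges since each lies on that cycle.
But removing H–D disconnects H from D — this is a bridge.

1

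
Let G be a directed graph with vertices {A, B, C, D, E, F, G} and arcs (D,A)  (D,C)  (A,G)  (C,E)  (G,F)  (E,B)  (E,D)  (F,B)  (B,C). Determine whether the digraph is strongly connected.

Yes

From C we can reach every vertex (A, B, C, D, E, F, G), and every vertex can reach C (A, B, C, D, E, F, G). So the whole graph is one strongly connected component.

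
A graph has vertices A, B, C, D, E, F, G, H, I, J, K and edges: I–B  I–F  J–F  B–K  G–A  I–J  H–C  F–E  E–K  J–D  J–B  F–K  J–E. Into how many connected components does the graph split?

3

Starting from C we can reach C, H. That is one component of size 2.
Starting from A we can reach A, G. That is one component of size 2.
Starting from B we can reach B, D, E, F, I, J, K. That is one component of size 7.
Total: 3 components.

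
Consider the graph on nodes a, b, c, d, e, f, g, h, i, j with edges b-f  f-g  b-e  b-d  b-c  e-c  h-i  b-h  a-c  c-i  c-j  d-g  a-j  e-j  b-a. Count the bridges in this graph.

The edges on the cycle b-d-g-f-b are not bridges since each lies on that cycle.
Every edge lies on some cycle, so there are no bridges.

0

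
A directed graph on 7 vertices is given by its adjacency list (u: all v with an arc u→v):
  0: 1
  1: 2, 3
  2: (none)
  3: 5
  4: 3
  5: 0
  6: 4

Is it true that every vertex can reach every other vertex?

No

There is no directed path from 2 to 0, so the graph is not strongly connected.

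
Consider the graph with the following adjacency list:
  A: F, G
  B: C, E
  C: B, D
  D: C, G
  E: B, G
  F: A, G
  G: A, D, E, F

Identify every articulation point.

G

Removing G increases the component count from 1 to 2, so G is a cut vertex.
By contrast removing D leaves 1 component; it is not a cut vertex. No other vertex is a cut vertex either.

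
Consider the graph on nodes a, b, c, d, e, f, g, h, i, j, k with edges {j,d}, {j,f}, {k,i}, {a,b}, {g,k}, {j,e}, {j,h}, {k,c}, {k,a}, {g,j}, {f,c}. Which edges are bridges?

a-b, a-k, d-j, e-j, h-j, i-k

The edges on the cycle g-j-f-c-k-g are not bridges since each lies on that cycle.
But removing a–b disconnects a from b; removing e–j disconnects e from j; removing h–j disconnects h from j; removing i–k disconnects i from k — these are bridges.
In total 6 edges are bridges.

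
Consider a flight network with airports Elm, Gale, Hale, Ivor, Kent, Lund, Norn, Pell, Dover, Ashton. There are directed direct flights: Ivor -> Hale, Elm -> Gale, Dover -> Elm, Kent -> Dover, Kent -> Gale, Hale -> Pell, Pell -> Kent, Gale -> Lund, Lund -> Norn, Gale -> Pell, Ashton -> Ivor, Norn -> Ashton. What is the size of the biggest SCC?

{Elm, Gale, Hale, Ivor, Kent, Lund, Norn, Pell, Dover, Ashton} are all mutually reachable — one SCC of size 10.
The largest has 10 vertices.

10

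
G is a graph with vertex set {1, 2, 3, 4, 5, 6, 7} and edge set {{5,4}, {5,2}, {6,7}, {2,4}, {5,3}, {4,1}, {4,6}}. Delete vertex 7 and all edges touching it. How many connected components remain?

With 7 gone, the remaining components are: {1, 2, 3, 4, 5, 6}.
That is 1 component.

1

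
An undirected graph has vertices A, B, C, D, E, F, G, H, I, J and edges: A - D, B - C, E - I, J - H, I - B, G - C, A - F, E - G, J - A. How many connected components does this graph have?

2

Starting from A we can reach A, D, F, H, J. That is one component of size 5.
Starting from B we can reach B, C, E, G, I. That is one component of size 5.
Total: 2 components.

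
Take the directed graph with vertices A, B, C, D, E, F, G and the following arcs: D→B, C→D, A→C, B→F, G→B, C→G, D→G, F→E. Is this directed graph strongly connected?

No

There is no directed path from G to A, so the graph is not strongly connected.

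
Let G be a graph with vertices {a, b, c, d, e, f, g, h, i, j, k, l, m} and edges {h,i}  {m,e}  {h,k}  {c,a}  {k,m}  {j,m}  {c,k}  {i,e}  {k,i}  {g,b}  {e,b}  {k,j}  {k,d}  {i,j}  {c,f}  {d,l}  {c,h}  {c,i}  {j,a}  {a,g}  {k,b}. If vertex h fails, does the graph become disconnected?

Deleting h leaves 1 component (was 1) (its neighbors c, i, k remain connected to each other), so h is not a cut vertex.

No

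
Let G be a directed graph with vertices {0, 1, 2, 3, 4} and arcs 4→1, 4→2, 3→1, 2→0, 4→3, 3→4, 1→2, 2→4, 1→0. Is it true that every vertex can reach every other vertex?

No

There is no directed path from 0 to 4, so the graph is not strongly connected.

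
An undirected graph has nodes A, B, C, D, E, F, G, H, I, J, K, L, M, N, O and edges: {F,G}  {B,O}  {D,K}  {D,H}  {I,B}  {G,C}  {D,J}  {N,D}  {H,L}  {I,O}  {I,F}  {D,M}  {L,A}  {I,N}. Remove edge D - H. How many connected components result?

3

Before removal there are 2 components.
D - H is a bridge — removing it separates D's side from H's side.
After removal: 3 components.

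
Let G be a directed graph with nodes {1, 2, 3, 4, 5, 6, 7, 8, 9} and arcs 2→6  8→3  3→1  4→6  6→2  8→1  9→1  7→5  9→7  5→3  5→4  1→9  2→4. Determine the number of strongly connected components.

3

{1, 3, 5, 7, 9} are all mutually reachable — one SCC of size 5.
{2, 4, 6} are all mutually reachable — one SCC of size 3.
{8} is an SCC by itself.
That gives 3 strongly connected components.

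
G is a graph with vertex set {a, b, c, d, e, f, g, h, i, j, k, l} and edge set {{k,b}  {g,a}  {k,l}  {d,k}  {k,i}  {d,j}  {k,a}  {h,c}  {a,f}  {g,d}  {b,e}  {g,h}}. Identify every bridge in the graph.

a-f, b-e, b-k, c-h, d-j, g-h, i-k, k-l

The edges on the cycle g-d-k-a-g are not bridges since each lies on that cycle.
But removing c–h disconnects c from h; removing b–k disconnects b from k; removing b–e disconnects b from e; removing a–f disconnects a from f — these are bridges.
In total 8 edges are bridges.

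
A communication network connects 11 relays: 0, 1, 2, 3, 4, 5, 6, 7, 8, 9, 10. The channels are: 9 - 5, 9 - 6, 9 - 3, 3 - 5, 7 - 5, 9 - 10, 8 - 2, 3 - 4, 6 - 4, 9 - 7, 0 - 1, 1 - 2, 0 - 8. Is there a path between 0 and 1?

Yes

From 0 we can reach 0, 1, 2, 8, which includes 1.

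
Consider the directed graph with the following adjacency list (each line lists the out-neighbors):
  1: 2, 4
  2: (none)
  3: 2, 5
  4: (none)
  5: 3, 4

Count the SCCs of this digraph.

{3, 5} are all mutually reachable — one SCC of size 2.
{4} is an SCC by itself.
{1} is an SCC by itself.
{2} is an SCC by itself.
That gives 4 strongly connected components.

4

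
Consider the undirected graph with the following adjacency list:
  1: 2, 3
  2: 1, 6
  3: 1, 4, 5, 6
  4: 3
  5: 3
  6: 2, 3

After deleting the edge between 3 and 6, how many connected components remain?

3 and 6 are still connected via 3-1-2-6, so the component count stays at 1.

1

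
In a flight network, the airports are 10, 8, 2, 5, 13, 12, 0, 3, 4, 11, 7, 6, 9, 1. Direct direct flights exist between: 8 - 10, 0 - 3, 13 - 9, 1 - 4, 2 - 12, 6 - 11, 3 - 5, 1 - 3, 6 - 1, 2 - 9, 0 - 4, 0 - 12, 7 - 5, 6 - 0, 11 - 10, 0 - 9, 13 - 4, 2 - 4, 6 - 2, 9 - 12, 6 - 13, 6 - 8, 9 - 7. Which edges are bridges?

none

The edges on the cycle 6-13-4-0-6 are not bridges since each lies on that cycle.
Every edge lies on some cycle, so there are no bridges.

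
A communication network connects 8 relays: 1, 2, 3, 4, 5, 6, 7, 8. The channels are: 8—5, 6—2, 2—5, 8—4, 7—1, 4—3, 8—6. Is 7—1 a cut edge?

Removing 7—1 leaves no path between 7 and 1: the component count goes from 2 to 3. So it is a bridge.

Yes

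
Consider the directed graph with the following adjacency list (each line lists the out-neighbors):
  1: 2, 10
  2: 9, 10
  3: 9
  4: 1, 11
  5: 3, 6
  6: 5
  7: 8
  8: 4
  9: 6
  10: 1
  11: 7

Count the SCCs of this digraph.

3

{3, 5, 6, 9} are all mutually reachable — one SCC of size 4.
{4, 7, 8, 11} are all mutually reachable — one SCC of size 4.
{1, 2, 10} are all mutually reachable — one SCC of size 3.
That gives 3 strongly connected components.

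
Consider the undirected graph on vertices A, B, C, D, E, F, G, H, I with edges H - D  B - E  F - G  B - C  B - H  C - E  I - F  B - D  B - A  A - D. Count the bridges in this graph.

The edges on the cycle B-C-E-B are not bridges since each lies on that cycle.
But removing I - F disconnects I from F; removing G - F disconnects G from F — these are bridges.
That makes 2 bridges.

2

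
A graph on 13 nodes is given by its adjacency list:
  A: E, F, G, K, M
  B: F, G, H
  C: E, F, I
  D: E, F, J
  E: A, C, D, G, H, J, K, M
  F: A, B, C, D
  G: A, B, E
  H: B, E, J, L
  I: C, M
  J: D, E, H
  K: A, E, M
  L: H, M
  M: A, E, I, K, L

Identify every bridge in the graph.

The edges on the cycle G-E-H-L-M-A-G are not bridges since each lies on that cycle.
Every edge lies on some cycle, so there are no bridges.

none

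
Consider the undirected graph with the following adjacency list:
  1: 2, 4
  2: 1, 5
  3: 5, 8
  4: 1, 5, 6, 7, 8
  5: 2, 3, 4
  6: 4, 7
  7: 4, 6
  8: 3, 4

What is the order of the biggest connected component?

8

Starting from 1 we can reach 1, 2, 3, 4, 5, 6, 7, 8. That is one component of size 8.
The largest has 8 vertices.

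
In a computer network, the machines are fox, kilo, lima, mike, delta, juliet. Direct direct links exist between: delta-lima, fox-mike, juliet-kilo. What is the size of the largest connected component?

Starting from fox we can reach fox, mike. That is one component of size 2.
Starting from lima we can reach lima, delta. That is one component of size 2.
Starting from kilo we can reach kilo, juliet. That is one component of size 2.
The largest has 2 vertices.

2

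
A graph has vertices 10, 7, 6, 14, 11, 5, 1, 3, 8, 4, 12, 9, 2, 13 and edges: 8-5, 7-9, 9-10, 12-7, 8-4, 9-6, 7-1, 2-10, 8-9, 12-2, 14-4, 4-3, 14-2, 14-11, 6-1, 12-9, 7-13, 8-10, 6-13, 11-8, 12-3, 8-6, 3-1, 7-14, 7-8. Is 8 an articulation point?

Yes

Deleting 8 raises the number of components from 1 to 2, so 8 is a cut vertex.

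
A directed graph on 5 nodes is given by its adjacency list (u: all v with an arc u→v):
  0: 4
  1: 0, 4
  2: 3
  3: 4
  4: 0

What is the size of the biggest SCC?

{0, 4} are all mutually reachable — one SCC of size 2.
{1} is an SCC by itself.
{2} is an SCC by itself.
{3} is an SCC by itself.
The largest has 2 vertices.

2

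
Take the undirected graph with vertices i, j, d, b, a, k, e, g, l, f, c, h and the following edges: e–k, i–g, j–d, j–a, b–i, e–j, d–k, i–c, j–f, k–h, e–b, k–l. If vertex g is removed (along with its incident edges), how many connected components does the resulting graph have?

1

With g gone, the remaining components are: {a, b, c, d, e, f, h, i, j, k, l}.
That is 1 component.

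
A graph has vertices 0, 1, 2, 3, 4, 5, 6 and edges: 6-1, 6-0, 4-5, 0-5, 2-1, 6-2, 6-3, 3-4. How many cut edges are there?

0

The edges on the cycle 6-2-1-6 are not bridges since each lies on that cycle.
Every edge lies on some cycle, so there are no bridges.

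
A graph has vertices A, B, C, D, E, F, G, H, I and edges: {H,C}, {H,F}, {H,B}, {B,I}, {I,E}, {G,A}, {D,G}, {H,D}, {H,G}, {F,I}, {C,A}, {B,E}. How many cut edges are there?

0

The edges on the cycle H-F-I-E-B-H are not bridges since each lies on that cycle.
Every edge lies on some cycle, so there are no bridges.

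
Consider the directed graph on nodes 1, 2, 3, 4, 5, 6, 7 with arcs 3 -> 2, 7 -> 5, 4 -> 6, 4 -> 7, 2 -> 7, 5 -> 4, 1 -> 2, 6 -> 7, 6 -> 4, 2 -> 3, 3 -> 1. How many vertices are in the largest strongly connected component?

{4, 5, 6, 7} are all mutually reachable — one SCC of size 4.
{1, 2, 3} are all mutually reachable — one SCC of size 3.
The largest has 4 vertices.

4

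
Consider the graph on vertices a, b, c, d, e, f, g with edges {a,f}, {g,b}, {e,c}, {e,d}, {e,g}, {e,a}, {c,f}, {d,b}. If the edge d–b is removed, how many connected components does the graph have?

d and b are still connected via d-e-g-b, so the component count stays at 1.

1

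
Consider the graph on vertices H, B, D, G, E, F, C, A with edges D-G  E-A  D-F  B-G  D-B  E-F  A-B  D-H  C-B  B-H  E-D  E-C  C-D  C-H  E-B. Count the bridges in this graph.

The edges on the cycle E-A-B-C-E are not bridges since each lies on that cycle.
Every edge lies on some cycle, so there are no bridges.

0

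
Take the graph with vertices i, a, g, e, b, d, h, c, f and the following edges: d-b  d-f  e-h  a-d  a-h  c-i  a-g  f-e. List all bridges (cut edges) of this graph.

a-g, b-d, c-i

The edges on the cycle a-d-f-e-h-a are not bridges since each lies on that cycle.
But removing d-b disconnects d from b; removing a-g disconnects a from g; removing i-c disconnects i from c — these are bridges.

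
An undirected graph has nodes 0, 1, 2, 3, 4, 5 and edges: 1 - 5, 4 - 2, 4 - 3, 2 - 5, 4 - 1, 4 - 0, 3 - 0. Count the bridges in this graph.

0

The edges on the cycle 4-3-0-4 are not bridges since each lies on that cycle.
Every edge lies on some cycle, so there are no bridges.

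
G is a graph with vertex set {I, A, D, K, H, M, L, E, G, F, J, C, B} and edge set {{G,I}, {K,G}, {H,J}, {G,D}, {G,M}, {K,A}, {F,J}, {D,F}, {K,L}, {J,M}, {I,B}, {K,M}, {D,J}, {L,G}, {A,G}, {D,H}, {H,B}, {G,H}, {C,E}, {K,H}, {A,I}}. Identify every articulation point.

none

Removing C, for instance, still leaves 2 components. No single vertex removal increases the component count — the graph has no articulation points.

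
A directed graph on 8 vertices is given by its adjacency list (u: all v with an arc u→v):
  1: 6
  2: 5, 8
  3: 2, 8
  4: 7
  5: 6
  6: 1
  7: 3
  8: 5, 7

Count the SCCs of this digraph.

{2, 3, 7, 8} are all mutually reachable — one SCC of size 4.
{1, 6} are all mutually reachable — one SCC of size 2.
{5} is an SCC by itself.
{4} is an SCC by itself.
That gives 4 strongly connected components.

4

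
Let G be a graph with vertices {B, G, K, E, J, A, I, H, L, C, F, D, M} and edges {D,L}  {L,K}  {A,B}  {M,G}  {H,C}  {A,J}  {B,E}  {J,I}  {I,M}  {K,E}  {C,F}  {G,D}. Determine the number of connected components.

Starting from C we can reach C, F, H. That is one component of size 3.
Starting from A we can reach A, B, D, E, G, I, J, K, L, M. That is one component of size 10.
Total: 2 components.

2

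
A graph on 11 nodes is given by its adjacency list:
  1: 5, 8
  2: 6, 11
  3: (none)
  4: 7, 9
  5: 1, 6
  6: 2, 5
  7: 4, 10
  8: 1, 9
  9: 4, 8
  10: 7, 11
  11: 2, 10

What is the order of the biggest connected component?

3 is isolated — a component by itself.
Starting from 1 we can reach 1, 2, 4, 5, 6, 7, 8, 9, 10, 11. That is one component of size 10.
The largest has 10 vertices.

10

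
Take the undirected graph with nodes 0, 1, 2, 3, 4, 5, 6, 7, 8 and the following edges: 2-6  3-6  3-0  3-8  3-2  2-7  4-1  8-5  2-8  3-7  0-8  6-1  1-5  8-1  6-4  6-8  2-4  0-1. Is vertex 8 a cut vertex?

No

Deleting 8 leaves 1 component (was 1) (its neighbors 0, 1, 2, 3, 5, 6 remain connected to each other), so 8 is not a cut vertex.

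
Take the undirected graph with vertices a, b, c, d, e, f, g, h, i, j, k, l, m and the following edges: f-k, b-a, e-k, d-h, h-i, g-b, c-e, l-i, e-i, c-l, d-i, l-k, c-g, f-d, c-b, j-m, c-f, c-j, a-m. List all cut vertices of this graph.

c

Removing c increases the component count from 1 to 2, so c is a cut vertex.
By contrast removing h leaves 1 component; it is not a cut vertex. No other vertex is a cut vertex either.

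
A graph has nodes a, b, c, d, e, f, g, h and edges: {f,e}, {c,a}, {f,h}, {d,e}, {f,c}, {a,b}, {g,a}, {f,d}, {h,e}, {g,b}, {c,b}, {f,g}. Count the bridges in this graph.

The edges on the cycle f-h-e-f are not bridges since each lies on that cycle.
Every edge lies on some cycle, so there are no bridges.

0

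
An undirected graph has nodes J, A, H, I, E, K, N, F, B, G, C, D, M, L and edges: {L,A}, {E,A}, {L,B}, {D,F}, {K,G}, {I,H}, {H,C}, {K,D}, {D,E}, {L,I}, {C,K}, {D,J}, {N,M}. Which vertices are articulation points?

Removing D increases the component count from 2 to 4, so D is a cut vertex.
Removing K increases the component count from 2 to 3, so K is a cut vertex.
Removing L increases the component count from 2 to 3, so L is a cut vertex.
By contrast removing I leaves 2 components; it is not a cut vertex. No other vertex is a cut vertex either.

D, K, L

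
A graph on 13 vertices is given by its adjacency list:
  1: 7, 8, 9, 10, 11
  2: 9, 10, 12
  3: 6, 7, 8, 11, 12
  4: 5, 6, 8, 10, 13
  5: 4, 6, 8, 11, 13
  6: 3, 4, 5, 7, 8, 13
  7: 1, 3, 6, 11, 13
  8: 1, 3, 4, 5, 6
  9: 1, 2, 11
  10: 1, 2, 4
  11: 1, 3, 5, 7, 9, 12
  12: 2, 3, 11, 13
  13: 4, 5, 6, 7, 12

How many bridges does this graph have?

The edges on the cycle 5-13-12-2-9-1-8-5 are not bridges since each lies on that cycle.
Every edge lies on some cycle, so there are no bridges.

0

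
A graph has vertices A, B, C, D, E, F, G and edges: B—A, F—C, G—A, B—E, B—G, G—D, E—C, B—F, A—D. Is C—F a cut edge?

After removing C—F, the path C-E-B-F still connects them, so the edge is not a bridge.

No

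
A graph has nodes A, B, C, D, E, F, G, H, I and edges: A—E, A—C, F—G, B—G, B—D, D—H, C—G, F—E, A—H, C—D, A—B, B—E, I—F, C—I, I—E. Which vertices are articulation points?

Removing D, for instance, still leaves 1 component. No single vertex removal increases the component count — the graph has no articulation points.

none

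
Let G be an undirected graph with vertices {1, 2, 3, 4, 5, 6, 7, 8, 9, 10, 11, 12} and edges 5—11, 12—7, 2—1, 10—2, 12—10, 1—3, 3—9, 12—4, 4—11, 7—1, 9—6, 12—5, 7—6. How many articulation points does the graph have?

1

Removing 12 increases the component count from 2 to 3, so 12 is a cut vertex.
By contrast removing 11 leaves 2 components; it is not a cut vertex. No other vertex is a cut vertex either.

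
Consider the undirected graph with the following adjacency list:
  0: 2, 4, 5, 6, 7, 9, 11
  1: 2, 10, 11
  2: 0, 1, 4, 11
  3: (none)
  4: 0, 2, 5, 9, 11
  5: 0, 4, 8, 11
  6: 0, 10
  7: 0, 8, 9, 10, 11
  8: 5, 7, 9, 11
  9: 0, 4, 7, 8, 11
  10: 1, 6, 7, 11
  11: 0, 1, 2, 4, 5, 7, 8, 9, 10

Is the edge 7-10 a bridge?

No

After removing 7-10, the path 7-11-10 still connects them, so the edge is not a bridge.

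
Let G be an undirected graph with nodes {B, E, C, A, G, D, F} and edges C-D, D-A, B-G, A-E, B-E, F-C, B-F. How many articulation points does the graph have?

Removing B increases the component count from 1 to 2, so B is a cut vertex.
By contrast removing F leaves 1 component; it is not a cut vertex. No other vertex is a cut vertex either.

1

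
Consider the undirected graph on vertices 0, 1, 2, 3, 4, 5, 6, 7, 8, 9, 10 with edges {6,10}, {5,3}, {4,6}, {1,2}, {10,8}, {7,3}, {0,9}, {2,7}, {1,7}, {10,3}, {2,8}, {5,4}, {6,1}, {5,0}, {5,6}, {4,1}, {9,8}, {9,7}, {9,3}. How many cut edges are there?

0

The edges on the cycle 5-4-6-1-2-7-3-5 are not bridges since each lies on that cycle.
Every edge lies on some cycle, so there are no bridges.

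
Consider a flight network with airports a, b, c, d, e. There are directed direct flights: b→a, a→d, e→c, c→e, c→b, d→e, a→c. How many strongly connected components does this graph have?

{a, b, c, d, e} are all mutually reachable — one SCC of size 5.
That gives 1 strongly connected component.

1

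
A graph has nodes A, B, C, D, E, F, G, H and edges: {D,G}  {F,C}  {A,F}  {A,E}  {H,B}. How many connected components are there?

3

Starting from D we can reach D, G. That is one component of size 2.
Starting from B we can reach B, H. That is one component of size 2.
Starting from A we can reach A, C, E, F. That is one component of size 4.
Total: 3 components.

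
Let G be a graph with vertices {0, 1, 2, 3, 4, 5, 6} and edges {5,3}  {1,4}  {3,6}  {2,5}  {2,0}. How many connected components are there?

2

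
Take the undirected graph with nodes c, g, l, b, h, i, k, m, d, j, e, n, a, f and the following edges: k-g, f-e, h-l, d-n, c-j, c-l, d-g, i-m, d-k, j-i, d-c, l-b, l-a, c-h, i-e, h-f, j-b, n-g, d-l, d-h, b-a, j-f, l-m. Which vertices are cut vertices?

d

Removing d increases the component count from 1 to 2, so d is a cut vertex.
By contrast removing a leaves 1 component; it is not a cut vertex. No other vertex is a cut vertex either.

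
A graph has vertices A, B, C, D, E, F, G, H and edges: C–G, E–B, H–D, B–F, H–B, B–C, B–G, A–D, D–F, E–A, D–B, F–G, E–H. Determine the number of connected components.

Starting from A we can reach A, B, C, D, E, F, G, H. That is one component of size 8.
Total: 1 component.

1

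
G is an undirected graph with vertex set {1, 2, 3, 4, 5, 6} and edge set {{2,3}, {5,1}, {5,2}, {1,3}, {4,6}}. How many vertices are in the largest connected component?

4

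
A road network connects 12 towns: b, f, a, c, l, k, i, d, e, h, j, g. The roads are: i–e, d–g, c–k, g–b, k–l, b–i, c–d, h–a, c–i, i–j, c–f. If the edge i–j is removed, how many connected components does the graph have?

Before removal there are 2 components.
i–j is a bridge — removing it separates i's side from j's side.
After removal: 3 components.

3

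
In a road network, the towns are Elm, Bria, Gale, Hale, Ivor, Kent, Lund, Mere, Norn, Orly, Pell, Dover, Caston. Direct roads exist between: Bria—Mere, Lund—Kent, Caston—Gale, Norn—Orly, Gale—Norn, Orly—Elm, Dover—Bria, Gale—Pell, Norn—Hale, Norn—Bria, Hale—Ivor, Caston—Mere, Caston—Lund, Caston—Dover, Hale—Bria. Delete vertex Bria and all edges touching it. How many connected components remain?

1

With Bria gone, the remaining components are: {Elm, Gale, Hale, Ivor, Kent, Lund, Mere, Norn, Orly, Pell, Dover, Caston}.
That is 1 component.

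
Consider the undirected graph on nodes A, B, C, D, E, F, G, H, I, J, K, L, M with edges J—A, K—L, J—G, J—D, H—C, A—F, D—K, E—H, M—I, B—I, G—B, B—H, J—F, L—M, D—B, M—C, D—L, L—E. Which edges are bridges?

none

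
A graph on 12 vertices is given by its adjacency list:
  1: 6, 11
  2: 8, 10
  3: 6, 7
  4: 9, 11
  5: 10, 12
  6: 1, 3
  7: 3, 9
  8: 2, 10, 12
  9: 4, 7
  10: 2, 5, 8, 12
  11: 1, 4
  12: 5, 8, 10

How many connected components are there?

2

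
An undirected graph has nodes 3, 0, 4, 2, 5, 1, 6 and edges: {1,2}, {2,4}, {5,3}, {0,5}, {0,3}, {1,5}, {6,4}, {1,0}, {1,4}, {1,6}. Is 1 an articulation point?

Deleting 1 raises the number of components from 1 to 2, so 1 is a cut vertex.

Yes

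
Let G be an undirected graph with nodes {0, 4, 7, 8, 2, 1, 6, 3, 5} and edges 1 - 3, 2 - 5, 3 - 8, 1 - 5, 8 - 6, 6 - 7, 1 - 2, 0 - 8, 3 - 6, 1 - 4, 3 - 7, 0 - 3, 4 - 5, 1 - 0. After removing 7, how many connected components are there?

1

With 7 gone, the remaining components are: {0, 1, 2, 3, 4, 5, 6, 8}.
That is 1 component.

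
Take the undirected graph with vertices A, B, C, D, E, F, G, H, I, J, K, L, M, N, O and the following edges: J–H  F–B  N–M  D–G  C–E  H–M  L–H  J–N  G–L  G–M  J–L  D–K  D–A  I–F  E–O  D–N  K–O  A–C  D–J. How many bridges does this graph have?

2

The edges on the cycle D-J-N-D are not bridges since each lies on that cycle.
But removing F–B disconnects F from B; removing I–F disconnects I from F — these are bridges.
That makes 2 bridges.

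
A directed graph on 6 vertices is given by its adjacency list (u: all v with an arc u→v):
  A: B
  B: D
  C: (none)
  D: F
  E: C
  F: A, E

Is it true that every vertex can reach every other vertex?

No

There is no directed path from E to A, so the graph is not strongly connected.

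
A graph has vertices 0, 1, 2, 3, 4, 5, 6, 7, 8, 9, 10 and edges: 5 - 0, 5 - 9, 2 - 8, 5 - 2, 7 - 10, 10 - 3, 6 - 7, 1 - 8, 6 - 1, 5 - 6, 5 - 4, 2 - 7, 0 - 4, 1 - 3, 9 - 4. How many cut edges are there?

0

The edges on the cycle 6-7-10-3-1-6 are not bridges since each lies on that cycle.
Every edge lies on some cycle, so there are no bridges.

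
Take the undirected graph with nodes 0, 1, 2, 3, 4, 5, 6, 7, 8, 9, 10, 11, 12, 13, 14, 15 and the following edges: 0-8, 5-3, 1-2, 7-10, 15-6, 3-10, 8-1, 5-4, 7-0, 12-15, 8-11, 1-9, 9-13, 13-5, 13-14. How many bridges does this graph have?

6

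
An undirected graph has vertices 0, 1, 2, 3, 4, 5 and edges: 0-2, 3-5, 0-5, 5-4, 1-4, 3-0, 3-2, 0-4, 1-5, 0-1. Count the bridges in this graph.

0

The edges on the cycle 3-0-1-5-3 are not bridges since each lies on that cycle.
Every edge lies on some cycle, so there are no bridges.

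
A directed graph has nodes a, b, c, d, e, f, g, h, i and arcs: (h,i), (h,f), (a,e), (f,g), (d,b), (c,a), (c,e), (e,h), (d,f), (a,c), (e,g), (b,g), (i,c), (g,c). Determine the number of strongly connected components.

3

{a, c, e, f, g, h, i} are all mutually reachable — one SCC of size 7.
{b} is an SCC by itself.
{d} is an SCC by itself.
That gives 3 strongly connected components.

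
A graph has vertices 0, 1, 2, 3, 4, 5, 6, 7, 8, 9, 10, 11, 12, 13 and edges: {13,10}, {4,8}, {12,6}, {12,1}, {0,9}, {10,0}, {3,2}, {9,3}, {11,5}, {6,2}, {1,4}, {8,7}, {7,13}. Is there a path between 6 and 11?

No

The component containing 6 is {0, 1, 2, 3, 4, 6, 7, 8, 9, 10, 12, 13}, and 11 is not in it.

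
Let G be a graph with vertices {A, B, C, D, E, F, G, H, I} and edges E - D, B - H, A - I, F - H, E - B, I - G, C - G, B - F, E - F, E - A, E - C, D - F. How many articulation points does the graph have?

1

Removing E increases the component count from 1 to 2, so E is a cut vertex.
By contrast removing H leaves 1 component; it is not a cut vertex. No other vertex is a cut vertex either.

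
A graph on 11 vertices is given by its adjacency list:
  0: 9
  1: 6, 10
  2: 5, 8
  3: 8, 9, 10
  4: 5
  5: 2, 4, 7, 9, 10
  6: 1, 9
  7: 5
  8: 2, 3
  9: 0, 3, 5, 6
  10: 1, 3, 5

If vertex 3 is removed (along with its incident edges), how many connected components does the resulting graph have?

1

With 3 gone, the remaining components are: {0, 1, 2, 4, 5, 6, 7, 8, 9, 10}.
That is 1 component.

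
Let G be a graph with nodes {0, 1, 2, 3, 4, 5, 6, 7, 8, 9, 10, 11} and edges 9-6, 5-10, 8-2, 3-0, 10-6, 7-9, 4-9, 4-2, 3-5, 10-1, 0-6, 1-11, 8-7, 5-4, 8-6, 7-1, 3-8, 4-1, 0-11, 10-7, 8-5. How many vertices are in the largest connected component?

12

Starting from 0 we can reach 0, 1, 2, 3, 4, 5, 6, 7, 8, 9, 10, 11. That is one component of size 12.
The largest has 12 vertices.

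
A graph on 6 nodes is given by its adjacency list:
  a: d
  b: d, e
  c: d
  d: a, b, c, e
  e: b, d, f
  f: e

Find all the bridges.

The edges on the cycle e-b-d-e are not bridges since each lies on that cycle.
But removing d-c disconnects d from c; removing d-a disconnects d from a; removing e-f disconnects e from f — these are bridges.

a-d, c-d, e-f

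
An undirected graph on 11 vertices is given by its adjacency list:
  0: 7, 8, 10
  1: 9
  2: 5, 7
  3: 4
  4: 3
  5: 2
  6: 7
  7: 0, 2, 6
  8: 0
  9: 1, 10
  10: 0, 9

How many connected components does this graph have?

2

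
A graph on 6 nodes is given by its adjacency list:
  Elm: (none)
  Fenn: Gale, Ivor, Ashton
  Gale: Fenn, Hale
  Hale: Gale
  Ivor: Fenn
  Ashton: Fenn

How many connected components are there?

2

Elm is isolated — a component by itself.
Starting from Fenn we can reach Fenn, Gale, Hale, Ivor, Ashton. That is one component of size 5.
Total: 2 components.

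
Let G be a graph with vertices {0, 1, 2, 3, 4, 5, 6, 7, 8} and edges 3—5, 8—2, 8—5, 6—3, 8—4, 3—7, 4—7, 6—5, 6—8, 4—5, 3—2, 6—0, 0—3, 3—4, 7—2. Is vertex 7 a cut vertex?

No

Deleting 7 leaves 2 components (was 2), so 7 is not a cut vertex.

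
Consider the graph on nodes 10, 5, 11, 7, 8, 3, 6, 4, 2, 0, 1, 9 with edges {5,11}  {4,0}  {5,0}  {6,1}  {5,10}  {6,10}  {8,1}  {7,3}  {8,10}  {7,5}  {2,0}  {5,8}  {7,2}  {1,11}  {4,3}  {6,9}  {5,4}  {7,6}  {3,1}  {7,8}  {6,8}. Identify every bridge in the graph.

6-9

The edges on the cycle 7-6-10-8-7 are not bridges since each lies on that cycle.
But removing 9-6 disconnects 9 from 6 — this is a bridge.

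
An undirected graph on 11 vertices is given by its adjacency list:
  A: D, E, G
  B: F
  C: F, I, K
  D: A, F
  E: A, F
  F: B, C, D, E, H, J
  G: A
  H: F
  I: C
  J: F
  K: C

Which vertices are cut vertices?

A, C, F

Removing A increases the component count from 1 to 2, so A is a cut vertex.
Removing C increases the component count from 1 to 3, so C is a cut vertex.
Removing F increases the component count from 1 to 5, so F is a cut vertex.
By contrast removing H leaves 1 component; it is not a cut vertex. No other vertex is a cut vertex either.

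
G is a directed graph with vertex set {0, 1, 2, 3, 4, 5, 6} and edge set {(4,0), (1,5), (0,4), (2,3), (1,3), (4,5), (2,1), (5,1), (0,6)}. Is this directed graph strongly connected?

There is no directed path from 6 to 2, so the graph is not strongly connected.

No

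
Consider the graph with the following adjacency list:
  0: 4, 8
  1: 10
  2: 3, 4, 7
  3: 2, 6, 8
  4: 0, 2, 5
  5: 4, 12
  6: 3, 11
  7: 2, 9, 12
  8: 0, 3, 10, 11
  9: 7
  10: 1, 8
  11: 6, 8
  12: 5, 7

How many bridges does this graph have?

The edges on the cycle 8-11-6-3-8 are not bridges since each lies on that cycle.
But removing 1-10 disconnects 1 from 10; removing 8-10 disconnects 8 from 10; removing 9-7 disconnects 9 from 7 — these are bridges.
That makes 3 bridges.

3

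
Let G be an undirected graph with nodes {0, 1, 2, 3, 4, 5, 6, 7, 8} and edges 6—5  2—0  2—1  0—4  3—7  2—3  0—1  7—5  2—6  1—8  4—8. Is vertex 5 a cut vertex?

Deleting 5 leaves 1 component (was 1) (its neighbors 6, 7 remain connected to each other), so 5 is not a cut vertex.

No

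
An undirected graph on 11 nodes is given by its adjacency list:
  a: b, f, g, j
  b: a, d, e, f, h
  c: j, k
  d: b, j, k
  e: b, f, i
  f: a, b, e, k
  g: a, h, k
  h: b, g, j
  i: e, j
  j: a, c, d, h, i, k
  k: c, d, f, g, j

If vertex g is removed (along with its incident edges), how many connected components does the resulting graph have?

With g gone, the remaining components are: {a, b, c, d, e, f, h, i, j, k}.
That is 1 component.

1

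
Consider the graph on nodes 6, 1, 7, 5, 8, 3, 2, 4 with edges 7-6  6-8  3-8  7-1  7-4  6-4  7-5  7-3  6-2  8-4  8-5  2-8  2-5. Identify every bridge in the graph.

The edges on the cycle 7-6-2-8-3-7 are not bridges since each lies on that cycle.
But removing 7-1 disconnects 7 from 1 — this is a bridge.

1-7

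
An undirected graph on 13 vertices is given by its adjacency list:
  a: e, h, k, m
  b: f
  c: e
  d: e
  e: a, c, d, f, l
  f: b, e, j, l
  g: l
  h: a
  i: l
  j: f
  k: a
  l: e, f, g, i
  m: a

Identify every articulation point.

a, e, f, l

Removing a increases the component count from 1 to 4, so a is a cut vertex.
Removing e increases the component count from 1 to 4, so e is a cut vertex.
Removing f increases the component count from 1 to 3, so f is a cut vertex.
Likewise l is a cut vertex.
By contrast removing j leaves 1 component; it is not a cut vertex. No other vertex is a cut vertex either.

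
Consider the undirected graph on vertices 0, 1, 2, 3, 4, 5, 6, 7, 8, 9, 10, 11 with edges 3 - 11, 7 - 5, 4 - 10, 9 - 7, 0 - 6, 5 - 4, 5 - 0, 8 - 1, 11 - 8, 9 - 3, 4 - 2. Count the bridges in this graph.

11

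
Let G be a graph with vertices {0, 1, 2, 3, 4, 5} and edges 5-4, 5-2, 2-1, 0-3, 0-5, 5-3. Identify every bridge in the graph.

1-2, 2-5, 4-5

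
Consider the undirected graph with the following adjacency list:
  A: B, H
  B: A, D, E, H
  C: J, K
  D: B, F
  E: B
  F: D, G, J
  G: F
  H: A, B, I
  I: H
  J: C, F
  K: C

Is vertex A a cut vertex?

No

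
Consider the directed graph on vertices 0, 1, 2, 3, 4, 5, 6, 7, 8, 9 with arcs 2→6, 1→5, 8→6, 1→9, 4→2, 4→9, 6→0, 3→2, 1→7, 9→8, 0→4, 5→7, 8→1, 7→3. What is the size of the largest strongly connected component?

{0, 1, 2, 3, 4, 5, 6, 7, 8, 9} are all mutually reachable — one SCC of size 10.
The largest has 10 vertices.

10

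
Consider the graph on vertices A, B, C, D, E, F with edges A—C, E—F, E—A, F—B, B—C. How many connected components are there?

2

D is isolated — a component by itself.
Starting from A we can reach A, B, C, E, F. That is one component of size 5.
Total: 2 components.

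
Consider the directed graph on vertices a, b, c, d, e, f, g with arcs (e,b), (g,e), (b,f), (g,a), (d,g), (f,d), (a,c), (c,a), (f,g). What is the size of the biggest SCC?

5

{b, d, e, f, g} are all mutually reachable — one SCC of size 5.
{a, c} are all mutually reachable — one SCC of size 2.
The largest has 5 vertices.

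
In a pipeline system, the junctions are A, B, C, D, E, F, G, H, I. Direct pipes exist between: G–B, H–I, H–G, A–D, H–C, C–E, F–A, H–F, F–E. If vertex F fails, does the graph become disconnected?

Yes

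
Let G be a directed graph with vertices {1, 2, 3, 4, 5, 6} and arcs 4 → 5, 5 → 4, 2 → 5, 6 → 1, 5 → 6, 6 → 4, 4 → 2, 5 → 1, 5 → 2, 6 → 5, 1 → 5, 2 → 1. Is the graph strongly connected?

No

There is no directed path from 5 to 3, so the graph is not strongly connected.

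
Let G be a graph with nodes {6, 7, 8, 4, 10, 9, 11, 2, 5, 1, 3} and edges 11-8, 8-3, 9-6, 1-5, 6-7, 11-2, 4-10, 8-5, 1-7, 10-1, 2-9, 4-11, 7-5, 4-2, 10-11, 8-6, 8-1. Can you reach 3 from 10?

From 10 we can reach 1, 2, 3, 4, 5, 6, 7, 8, 9, 10, 11, which includes 3.

Yes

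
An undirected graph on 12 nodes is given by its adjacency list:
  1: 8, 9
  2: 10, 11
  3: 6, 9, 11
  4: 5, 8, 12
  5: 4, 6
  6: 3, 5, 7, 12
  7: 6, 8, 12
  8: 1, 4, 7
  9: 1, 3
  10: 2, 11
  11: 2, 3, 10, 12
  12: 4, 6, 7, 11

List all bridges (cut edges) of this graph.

The edges on the cycle 11-2-10-11 are not bridges since each lies on that cycle.
Every edge lies on some cycle, so there are no bridges.

none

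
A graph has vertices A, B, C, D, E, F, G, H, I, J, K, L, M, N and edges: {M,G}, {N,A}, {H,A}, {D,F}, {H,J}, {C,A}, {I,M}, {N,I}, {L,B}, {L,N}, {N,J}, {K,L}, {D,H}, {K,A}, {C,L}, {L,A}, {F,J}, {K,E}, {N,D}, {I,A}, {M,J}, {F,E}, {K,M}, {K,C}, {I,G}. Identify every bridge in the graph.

B-L

The edges on the cycle K-C-L-K are not bridges since each lies on that cycle.
But removing L–B disconnects L from B — this is a bridge.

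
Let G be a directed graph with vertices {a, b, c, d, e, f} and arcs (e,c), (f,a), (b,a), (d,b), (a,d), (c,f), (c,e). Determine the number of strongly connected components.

3

{a, b, d} are all mutually reachable — one SCC of size 3.
{c, e} are all mutually reachable — one SCC of size 2.
{f} is an SCC by itself.
That gives 3 strongly connected components.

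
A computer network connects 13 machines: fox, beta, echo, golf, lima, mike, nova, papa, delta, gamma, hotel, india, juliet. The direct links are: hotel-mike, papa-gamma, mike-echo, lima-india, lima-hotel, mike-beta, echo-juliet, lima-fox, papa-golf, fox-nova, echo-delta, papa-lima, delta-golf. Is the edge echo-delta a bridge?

After removing echo-delta, the path echo-mike-hotel-lima-papa-golf-delta still connects them, so the edge is not a bridge.

No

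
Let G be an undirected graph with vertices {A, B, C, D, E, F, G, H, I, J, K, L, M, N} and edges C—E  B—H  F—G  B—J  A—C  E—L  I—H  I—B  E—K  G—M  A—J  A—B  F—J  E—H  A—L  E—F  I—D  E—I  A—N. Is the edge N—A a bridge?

Removing N—A leaves no path between N and A: the component count goes from 1 to 2. So it is a bridge.

Yes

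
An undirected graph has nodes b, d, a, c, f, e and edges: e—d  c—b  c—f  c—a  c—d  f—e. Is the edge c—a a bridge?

Yes

Removing c—a leaves no path between c and a: the component count goes from 1 to 2. So it is a bridge.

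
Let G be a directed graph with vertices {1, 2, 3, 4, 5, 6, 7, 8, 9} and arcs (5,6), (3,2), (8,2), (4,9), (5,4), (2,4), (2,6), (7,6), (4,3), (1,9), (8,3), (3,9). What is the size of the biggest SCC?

{2, 3, 4} are all mutually reachable — one SCC of size 3.
{9} is an SCC by itself.
{1} is an SCC by itself.
{8} is an SCC by itself.
{5} is an SCC by itself.
(and 2 more singleton SCCs)
The largest has 3 vertices.

3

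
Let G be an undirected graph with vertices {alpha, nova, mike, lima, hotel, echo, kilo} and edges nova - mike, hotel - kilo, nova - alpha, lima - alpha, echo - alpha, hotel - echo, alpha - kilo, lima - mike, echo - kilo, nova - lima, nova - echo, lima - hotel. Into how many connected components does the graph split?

1

Starting from echo we can reach echo, kilo, lima, mike, nova, alpha, hotel. That is one component of size 7.
Total: 1 component.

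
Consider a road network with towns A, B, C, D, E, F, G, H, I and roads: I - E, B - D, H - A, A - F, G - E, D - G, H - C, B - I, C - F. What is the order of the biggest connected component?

5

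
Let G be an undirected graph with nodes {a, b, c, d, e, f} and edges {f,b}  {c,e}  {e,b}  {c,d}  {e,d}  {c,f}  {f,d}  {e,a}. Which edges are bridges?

a-e

The edges on the cycle c-e-d-f-c are not bridges since each lies on that cycle.
But removing a–e disconnects a from e — this is a bridge.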